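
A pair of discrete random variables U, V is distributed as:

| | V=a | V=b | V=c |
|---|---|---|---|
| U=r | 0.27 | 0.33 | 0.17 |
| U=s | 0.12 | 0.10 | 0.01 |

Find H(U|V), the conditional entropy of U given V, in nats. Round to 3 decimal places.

0.513 nats

Marginals: p(U) = (0.7700, 0.2300), p(V) = (0.3900, 0.4300, 0.1800).
H(U|V) = Σ p(V) · H(U|V=·).
  V=a: p=0.3900, H(U|V=a) = 0.6172
  V=b: p=0.4300, H(U|V=b) = 0.5423
  V=c: p=0.1800, H(U|V=c) = 0.2146
Weighted sum = 0.513 nats.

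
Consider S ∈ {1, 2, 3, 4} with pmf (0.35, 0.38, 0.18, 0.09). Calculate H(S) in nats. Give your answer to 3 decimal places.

1.260 nats

H(S) = −Σ p·ln p.
  −(0.35)·ln(0.35) = 0.3674
  −(0.38)·ln(0.38) = 0.3677
  −(0.18)·ln(0.18) = 0.3087
  −(0.09)·ln(0.09) = 0.2167
Sum: 0.3674 + 0.3677 + 0.3087 + 0.2167 = 1.260 nats.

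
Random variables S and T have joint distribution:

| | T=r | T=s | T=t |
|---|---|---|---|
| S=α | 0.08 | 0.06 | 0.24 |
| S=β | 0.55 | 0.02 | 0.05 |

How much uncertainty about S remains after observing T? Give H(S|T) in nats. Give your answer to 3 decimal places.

Chain rule: H(S|T) = H(S,T) − H(T).
Marginals: p(S) = (0.3800, 0.6200), p(T) = (0.6300, 0.0800, 0.2900).
H(S,T) = 1.2702 nats; H(T) = 0.8521 nats.
H(S|T) = 1.2702 − 0.8521 = 0.418 nats.

0.418 nats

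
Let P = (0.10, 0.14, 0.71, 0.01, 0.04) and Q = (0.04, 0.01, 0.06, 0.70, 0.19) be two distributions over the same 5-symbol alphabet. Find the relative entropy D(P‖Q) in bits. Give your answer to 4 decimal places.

D(P‖Q) = Σ p·log₂(p/q).
  0.10·log₂(0.10/0.04) = 0.13219
  0.14·log₂(0.14/0.01) = 0.53303
  0.71·log₂(0.71/0.06) = 2.53100
  0.01·log₂(0.01/0.70) = -0.06129
  0.04·log₂(0.04/0.19) = -0.08992
D(P‖Q) = 3.0450 bits.

3.0450 bits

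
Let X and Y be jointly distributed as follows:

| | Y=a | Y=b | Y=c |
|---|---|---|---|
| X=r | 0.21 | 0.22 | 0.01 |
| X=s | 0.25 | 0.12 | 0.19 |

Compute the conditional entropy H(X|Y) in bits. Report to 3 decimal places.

Marginals: p(X) = (0.4400, 0.5600), p(Y) = (0.4600, 0.3400, 0.2000).
H(X|Y) = Σ p(Y) · H(X|Y=·).
  Y=a: p=0.4600, H(X|Y=a) = 0.9945
  Y=b: p=0.3400, H(X|Y=b) = 0.9367
  Y=c: p=0.2000, H(X|Y=c) = 0.2864
Weighted sum = 0.833 bits.

0.833 bits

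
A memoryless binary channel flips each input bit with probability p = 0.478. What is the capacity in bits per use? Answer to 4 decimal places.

Binary symmetric channel: C = 1 − h₂(ε) where h₂ is the binary entropy function.
h₂(0.478) = −0.478·log₂0.478 − 0.522·log₂0.522 = 0.9986.
C = 1 − 0.9986 = 0.0014 bits per channel use.

0.0014 bits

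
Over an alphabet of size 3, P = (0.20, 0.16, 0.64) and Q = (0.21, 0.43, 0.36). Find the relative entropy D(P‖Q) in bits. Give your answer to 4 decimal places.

D(P‖Q) = Σ p·log₂(p/q).
  0.20·log₂(0.20/0.21) = -0.01408
  0.16·log₂(0.16/0.43) = -0.22820
  0.64·log₂(0.64/0.36) = 0.53125
D(P‖Q) = 0.2890 bits.

0.2890 bits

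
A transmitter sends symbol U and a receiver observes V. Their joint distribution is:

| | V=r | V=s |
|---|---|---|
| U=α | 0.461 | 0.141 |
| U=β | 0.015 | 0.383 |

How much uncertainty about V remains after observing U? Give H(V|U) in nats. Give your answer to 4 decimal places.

0.3916 nats

Chain rule: H(V|U) = H(U,V) − H(U).
Marginals: p(U) = (0.6020, 0.3980), p(V) = (0.4760, 0.5240).
H(U,V) = 1.0638 nats; H(U) = 0.6722 nats.
H(V|U) = 1.0638 − 0.6722 = 0.3916 nats.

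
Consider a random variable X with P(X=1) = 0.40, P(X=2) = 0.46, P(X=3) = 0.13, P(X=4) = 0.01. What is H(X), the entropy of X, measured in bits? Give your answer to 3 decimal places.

1.493 bits

H(X) = −Σ p·log₂ p.
  −(0.40)·log₂(0.40) = 0.5288
  −(0.46)·log₂(0.46) = 0.5153
  −(0.13)·log₂(0.13) = 0.3826
  −(0.01)·log₂(0.01) = 0.0664
Sum: 0.5288 + 0.5153 + 0.3826 + 0.0664 = 1.493 bits.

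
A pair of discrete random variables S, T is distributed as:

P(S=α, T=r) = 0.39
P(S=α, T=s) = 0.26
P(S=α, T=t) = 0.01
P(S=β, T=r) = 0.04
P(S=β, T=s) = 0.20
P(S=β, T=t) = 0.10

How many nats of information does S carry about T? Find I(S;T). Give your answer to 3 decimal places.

0.160 nats

Marginals: p(S) = (0.6600, 0.3400), p(T) = (0.4300, 0.4600, 0.1100).
I(S;T) = Σ p(x,y)·ln[p(x,y)/(p(x)p(y))].
  (α,r): 0.39·ln(1.3742) = 0.1240
  (α,s): 0.26·ln(0.8564) = -0.0403
  (α,t): 0.01·ln(0.1377) = -0.0198
  (β,r): 0.04·ln(0.2736) = -0.0518
  (β,s): 0.20·ln(1.2788) = 0.0492
  (β,t): 0.10·ln(2.6738) = 0.0983
Sum = 0.160 nats.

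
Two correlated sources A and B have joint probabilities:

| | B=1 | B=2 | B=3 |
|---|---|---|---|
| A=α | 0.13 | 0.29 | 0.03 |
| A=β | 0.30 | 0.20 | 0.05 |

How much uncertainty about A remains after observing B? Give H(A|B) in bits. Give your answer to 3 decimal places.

Marginals: p(A) = (0.4500, 0.5500), p(B) = (0.4300, 0.4900, 0.0800).
H(A|B) = Σ p(B) · H(A|B=·).
  B=1: p=0.4300, H(A|B=1) = 0.8841
  B=2: p=0.4900, H(A|B=2) = 0.9755
  B=3: p=0.0800, H(A|B=3) = 0.9544
Weighted sum = 0.935 bits.

0.935 bits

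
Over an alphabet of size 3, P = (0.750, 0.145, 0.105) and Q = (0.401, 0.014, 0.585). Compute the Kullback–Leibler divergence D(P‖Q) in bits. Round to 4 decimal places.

0.9063 bits

D(P‖Q) = Σ p·log₂(p/q).
  0.750·log₂(0.750/0.401) = 0.67747
  0.145·log₂(0.145/0.014) = 0.48902
  0.105·log₂(0.105/0.585) = -0.26019
D(P‖Q) = 0.9063 bits.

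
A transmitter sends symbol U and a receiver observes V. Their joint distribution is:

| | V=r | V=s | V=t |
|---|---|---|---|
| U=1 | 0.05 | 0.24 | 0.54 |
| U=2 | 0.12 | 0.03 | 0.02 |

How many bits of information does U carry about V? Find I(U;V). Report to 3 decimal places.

0.249 bits

Marginals: p(U) = (0.8300, 0.1700), p(V) = (0.1700, 0.2700, 0.5600).
I(U;V) = Σ p(x,y)·log₂[p(x,y)/(p(x)p(y))].
  (1,r): 0.05·log₂(0.3544) = -0.0748
  (1,s): 0.24·log₂(1.0710) = 0.0237
  (1,t): 0.54·log₂(1.1618) = 0.1168
  (2,r): 0.12·log₂(4.1522) = 0.2465
  (2,s): 0.03·log₂(0.6536) = -0.0184
  (2,t): 0.02·log₂(0.2101) = -0.0450
Sum = 0.249 bits.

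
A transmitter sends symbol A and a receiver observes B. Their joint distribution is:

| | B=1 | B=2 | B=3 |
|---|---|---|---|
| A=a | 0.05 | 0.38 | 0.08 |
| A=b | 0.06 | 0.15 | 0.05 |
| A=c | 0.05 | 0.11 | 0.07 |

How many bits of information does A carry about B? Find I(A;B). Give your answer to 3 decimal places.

Marginals: p(A) = (0.5100, 0.2600, 0.2300), p(B) = (0.1600, 0.6400, 0.2000).
I(A;B) = H(A) + H(B) − H(A,B).
H(A) = 1.4884, H(B) = 1.2995, H(A,B) = 2.7432.
I(A;B) = 1.4884 + 1.2995 − 2.7432 = 0.045 bits.

0.045 bits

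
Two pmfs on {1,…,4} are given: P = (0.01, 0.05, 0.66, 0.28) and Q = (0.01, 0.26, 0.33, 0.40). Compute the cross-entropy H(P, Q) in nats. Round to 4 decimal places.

H(P,Q) = −Σ p·ln q.
  −0.01·ln(0.01) = 0.04605
  −0.05·ln(0.26) = 0.06735
  −0.66·ln(0.33) = 0.73172
  −0.28·ln(0.40) = 0.25656
H(P,Q) = 1.1017 nats.

1.1017 nats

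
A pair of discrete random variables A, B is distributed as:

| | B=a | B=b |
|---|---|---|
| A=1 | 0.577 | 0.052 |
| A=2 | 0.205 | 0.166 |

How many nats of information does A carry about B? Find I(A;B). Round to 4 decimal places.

Marginals: p(A) = (0.6290, 0.3710), p(B) = (0.7820, 0.2180).
I(A;B) = Σ p(x,y)·ln[p(x,y)/(p(x)p(y))].
  (1,a): 0.577·ln(1.1731) = 0.09210
  (1,b): 0.052·ln(0.3792) = -0.05042
  (2,a): 0.205·ln(0.7066) = -0.07119
  (2,b): 0.166·ln(2.0525) = 0.11936
Sum = 0.0898 nats.

0.0898 nats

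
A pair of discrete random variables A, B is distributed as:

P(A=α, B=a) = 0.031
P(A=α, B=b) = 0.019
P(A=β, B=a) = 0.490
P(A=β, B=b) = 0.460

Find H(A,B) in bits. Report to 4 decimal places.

H(A,B) = −Σ p(x,y)·log₂ p(x,y) over all 4 cells.
  cell (α,a): −0.031·log₂0.031 = 0.15536
  cell (α,b): −0.019·log₂0.019 = 0.10864
  cell (β,a): −0.490·log₂0.490 = 0.50428
  cell (β,b): −0.460·log₂0.460 = 0.51534
Sum = 1.2836 bits.

1.2836 bits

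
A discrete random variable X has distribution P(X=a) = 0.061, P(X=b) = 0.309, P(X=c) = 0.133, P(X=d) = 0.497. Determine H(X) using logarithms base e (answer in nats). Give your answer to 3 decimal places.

1.149 nats

H(X) = −Σ p·ln p.
  −(0.061)·ln(0.061) = 0.1706
  −(0.309)·ln(0.309) = 0.3629
  −(0.133)·ln(0.133) = 0.2683
  −(0.497)·ln(0.497) = 0.3475
Sum: 0.1706 + 0.3629 + 0.2683 + 0.3475 = 1.149 nats.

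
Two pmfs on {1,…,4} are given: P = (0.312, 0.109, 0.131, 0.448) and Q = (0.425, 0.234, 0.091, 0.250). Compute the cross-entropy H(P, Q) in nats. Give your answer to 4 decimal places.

1.3603 nats

H(P,Q) = −Σ p·ln q.
  −0.312·ln(0.425) = 0.26697
  −0.109·ln(0.234) = 0.15832
  −0.131·ln(0.091) = 0.31399
  −0.448·ln(0.250) = 0.62106
H(P,Q) = 1.3603 nats.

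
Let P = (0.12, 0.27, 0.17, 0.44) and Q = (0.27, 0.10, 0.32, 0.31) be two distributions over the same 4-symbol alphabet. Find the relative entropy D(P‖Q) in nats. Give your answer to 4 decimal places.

0.2174 nats

D(P‖Q) = Σ p·ln(p/q).
  0.12·ln(0.12/0.27) = -0.09731
  0.27·ln(0.27/0.10) = 0.26818
  0.17·ln(0.17/0.32) = -0.10753
  0.44·ln(0.44/0.31) = 0.15409
D(P‖Q) = 0.2174 nats.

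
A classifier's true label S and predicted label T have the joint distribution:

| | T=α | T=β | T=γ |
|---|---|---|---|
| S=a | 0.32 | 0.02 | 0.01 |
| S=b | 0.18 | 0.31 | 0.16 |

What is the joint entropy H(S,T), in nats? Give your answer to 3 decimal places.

H(S,T) = −Σ p(x,y)·ln p(x,y) over all 6 cells.
  cell (a,α): −0.32·ln0.32 = 0.3646
  cell (a,β): −0.02·ln0.02 = 0.0782
  cell (a,γ): −0.01·ln0.01 = 0.0461
  cell (b,α): −0.18·ln0.18 = 0.3087
  cell (b,β): −0.31·ln0.31 = 0.3631
  cell (b,γ): −0.16·ln0.16 = 0.2932
Sum = 1.454 nats.

1.454 nats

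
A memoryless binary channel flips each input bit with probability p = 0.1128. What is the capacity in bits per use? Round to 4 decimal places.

Binary symmetric channel: C = 1 − h₂(ε) where h₂ is the binary entropy function.
h₂(0.1128) = −0.1128·log₂0.1128 − 0.8872·log₂0.8872 = 0.5083.
C = 1 − 0.5083 = 0.4917 bits per channel use.

0.4917 bits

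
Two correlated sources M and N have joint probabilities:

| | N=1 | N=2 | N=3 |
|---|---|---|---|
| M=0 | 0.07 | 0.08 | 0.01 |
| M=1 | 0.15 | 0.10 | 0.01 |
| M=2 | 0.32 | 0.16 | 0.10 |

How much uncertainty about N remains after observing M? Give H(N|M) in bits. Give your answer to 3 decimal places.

1.333 bits

Marginals: p(M) = (0.1600, 0.2600, 0.5800), p(N) = (0.5400, 0.3400, 0.1200).
H(N|M) = Σ p(M) · H(N|M=·).
  M=0: p=0.1600, H(N|M=0) = 1.2718
  M=1: p=0.2600, H(N|M=1) = 1.1688
  M=2: p=0.5800, H(N|M=2) = 1.4232
Weighted sum = 1.333 bits.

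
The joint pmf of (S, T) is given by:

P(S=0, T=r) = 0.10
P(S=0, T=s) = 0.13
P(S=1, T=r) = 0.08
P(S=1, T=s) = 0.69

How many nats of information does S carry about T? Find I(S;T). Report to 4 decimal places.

Marginals: p(S) = (0.2300, 0.7700), p(T) = (0.1800, 0.8200).
I(S;T) = Σ p(x,y)·ln[p(x,y)/(p(x)p(y))].
  (0,r): 0.10·ln(2.4155) = 0.08819
  (0,s): 0.13·ln(0.6893) = -0.04837
  (1,r): 0.08·ln(0.5772) = -0.04397
  (1,s): 0.69·ln(1.0928) = 0.06124
Sum = 0.0571 nats.

0.0571 nats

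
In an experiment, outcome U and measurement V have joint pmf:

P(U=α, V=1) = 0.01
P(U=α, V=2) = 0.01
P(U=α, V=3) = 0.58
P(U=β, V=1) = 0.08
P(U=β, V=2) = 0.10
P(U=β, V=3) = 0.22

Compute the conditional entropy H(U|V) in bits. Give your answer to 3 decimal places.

Marginals: p(U) = (0.6000, 0.4000), p(V) = (0.0900, 0.1100, 0.8000).
H(U|V) = Σ p(V) · H(U|V=·).
  V=1: p=0.0900, H(U|V=1) = 0.5033
  V=2: p=0.1100, H(U|V=2) = 0.4395
  V=3: p=0.8000, H(U|V=3) = 0.8485
Weighted sum = 0.772 bits.

0.772 bits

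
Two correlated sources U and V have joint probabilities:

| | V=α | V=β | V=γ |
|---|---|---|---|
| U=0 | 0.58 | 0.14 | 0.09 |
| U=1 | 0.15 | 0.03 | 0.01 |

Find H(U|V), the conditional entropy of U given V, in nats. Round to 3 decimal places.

0.482 nats

Marginals: p(U) = (0.8100, 0.1900), p(V) = (0.7300, 0.1700, 0.1000).
H(U|V) = Σ p(V) · H(U|V=·).
  V=α: p=0.7300, H(U|V=α) = 0.5079
  V=β: p=0.1700, H(U|V=β) = 0.4660
  V=γ: p=0.1000, H(U|V=γ) = 0.3251
Weighted sum = 0.482 nats.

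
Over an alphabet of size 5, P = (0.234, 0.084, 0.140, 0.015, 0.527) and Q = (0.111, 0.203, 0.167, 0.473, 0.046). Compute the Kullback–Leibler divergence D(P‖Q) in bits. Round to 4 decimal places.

D(P‖Q) = Σ p·log₂(p/q).
  0.234·log₂(0.234/0.111) = 0.25177
  0.084·log₂(0.084/0.203) = -0.10693
  0.140·log₂(0.140/0.167) = -0.03562
  0.015·log₂(0.015/0.473) = -0.07468
  0.527·log₂(0.527/0.046) = 1.85404
D(P‖Q) = 1.8886 bits.

1.8886 bits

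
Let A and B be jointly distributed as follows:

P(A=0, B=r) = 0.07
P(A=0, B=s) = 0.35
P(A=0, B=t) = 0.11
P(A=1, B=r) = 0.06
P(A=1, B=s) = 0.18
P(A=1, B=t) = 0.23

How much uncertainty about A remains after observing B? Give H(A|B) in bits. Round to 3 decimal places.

0.928 bits

Chain rule: H(A|B) = H(A,B) − H(B).
Marginals: p(A) = (0.5300, 0.4700), p(B) = (0.1300, 0.5300, 0.3400).
H(A,B) = 2.3255 bits; H(B) = 1.3973 bits.
H(A|B) = 2.3255 − 1.3973 = 0.928 bits.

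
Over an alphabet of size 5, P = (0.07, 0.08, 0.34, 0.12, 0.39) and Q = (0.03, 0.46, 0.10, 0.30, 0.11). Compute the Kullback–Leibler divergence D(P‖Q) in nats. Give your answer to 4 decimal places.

0.7191 nats

D(P‖Q) = Σ p·ln(p/q).
  0.07·ln(0.07/0.03) = 0.05931
  0.08·ln(0.08/0.46) = -0.13994
  0.34·ln(0.34/0.10) = 0.41608
  0.12·ln(0.12/0.30) = -0.10995
  0.39·ln(0.39/0.11) = 0.49361
D(P‖Q) = 0.7191 nats.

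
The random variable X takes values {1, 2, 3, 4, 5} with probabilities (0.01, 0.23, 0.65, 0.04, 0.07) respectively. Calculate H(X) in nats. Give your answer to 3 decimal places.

H(X) = −Σ p·ln p.
  −(0.01)·ln(0.01) = 0.0461
  −(0.23)·ln(0.23) = 0.3380
  −(0.65)·ln(0.65) = 0.2800
  −(0.04)·ln(0.04) = 0.1288
  −(0.07)·ln(0.07) = 0.1861
Sum: 0.0461 + 0.3380 + 0.2800 + 0.1288 + 0.1861 = 0.979 nats.

0.979 nats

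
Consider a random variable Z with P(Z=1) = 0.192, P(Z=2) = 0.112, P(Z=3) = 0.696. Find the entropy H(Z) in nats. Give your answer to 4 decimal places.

H(Z) = −Σ p·ln p.
  −(0.192)·ln(0.192) = 0.31685
  −(0.112)·ln(0.112) = 0.24520
  −(0.696)·ln(0.696) = 0.25223
Sum: 0.31685 + 0.24520 + 0.25223 = 0.8143 nats.

0.8143 nats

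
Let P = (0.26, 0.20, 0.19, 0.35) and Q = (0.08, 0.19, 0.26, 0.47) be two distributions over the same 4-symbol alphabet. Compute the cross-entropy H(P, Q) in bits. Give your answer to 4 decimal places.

H(P,Q) = −Σ p·log₂ q.
  −0.26·log₂(0.08) = 0.94740
  −0.20·log₂(0.19) = 0.47919
  −0.19·log₂(0.26) = 0.36925
  −0.35·log₂(0.47) = 0.38124
H(P,Q) = 2.1771 bits.

2.1771 bits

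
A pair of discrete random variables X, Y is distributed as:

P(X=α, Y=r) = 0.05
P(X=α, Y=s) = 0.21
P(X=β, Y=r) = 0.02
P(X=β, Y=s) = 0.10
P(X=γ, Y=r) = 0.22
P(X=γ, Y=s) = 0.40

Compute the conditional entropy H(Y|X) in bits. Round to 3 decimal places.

Chain rule: H(Y|X) = H(X,Y) − H(X).
Marginals: p(X) = (0.2600, 0.1200, 0.6200), p(Y) = (0.2900, 0.7100).
H(X,Y) = 2.1433 bits; H(X) = 1.2999 bits.
H(Y|X) = 2.1433 − 1.2999 = 0.843 bits.

0.843 bits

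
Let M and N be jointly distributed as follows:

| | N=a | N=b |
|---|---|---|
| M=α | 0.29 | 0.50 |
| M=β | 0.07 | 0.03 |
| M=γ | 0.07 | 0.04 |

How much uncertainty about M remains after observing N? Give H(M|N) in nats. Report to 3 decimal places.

Marginals: p(M) = (0.7900, 0.1000, 0.1100), p(N) = (0.4300, 0.5700).
H(M|N) = Σ p(N) · H(M|N=·).
  N=a: p=0.4300, H(M|N=a) = 0.8567
  N=b: p=0.5700, H(M|N=b) = 0.4563
Weighted sum = 0.628 nats.

0.628 nats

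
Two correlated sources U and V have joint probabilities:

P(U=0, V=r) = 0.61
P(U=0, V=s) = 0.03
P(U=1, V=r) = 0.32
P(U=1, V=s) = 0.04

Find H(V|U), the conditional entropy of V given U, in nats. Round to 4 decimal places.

0.2467 nats

Chain rule: H(V|U) = H(U,V) − H(U).
Marginals: p(U) = (0.6400, 0.3600), p(V) = (0.9300, 0.0700).
H(U,V) = 0.9001 nats; H(U) = 0.6534 nats.
H(V|U) = 0.9001 − 0.6534 = 0.2467 nats.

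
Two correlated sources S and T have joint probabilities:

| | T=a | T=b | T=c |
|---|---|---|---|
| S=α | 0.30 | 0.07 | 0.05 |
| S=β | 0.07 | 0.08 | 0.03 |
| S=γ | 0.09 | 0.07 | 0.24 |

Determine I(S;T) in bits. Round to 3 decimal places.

Marginals: p(S) = (0.4200, 0.1800, 0.4000), p(T) = (0.4600, 0.2200, 0.3200).
I(S;T) = H(S) + H(T) − H(S,T).
H(S) = 1.4997, H(T) = 1.5219, H(S,T) = 2.7929.
I(S;T) = 1.4997 + 1.5219 − 2.7929 = 0.229 bits.

0.229 bits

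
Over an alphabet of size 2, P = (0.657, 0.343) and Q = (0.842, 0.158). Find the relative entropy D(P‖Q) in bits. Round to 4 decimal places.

D(P‖Q) = Σ p·log₂(p/q).
  0.657·log₂(0.657/0.842) = -0.23516
  0.343·log₂(0.343/0.158) = 0.38357
D(P‖Q) = 0.1484 bits.

0.1484 bits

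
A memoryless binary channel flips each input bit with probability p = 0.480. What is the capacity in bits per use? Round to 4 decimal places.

Binary symmetric channel: C = 1 − h₂(ε) where h₂ is the binary entropy function.
h₂(0.480) = −0.480·log₂0.480 − 0.520·log₂0.520 = 0.9988.
C = 1 − 0.9988 = 0.0012 bits per channel use.

0.0012 bits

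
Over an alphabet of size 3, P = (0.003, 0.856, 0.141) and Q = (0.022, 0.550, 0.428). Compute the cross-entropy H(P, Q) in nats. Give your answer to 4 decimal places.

0.6429 nats

H(P,Q) = −Σ p·ln q.
  −0.003·ln(0.022) = 0.01145
  −0.856·ln(0.550) = 0.51175
  −0.141·ln(0.428) = 0.11966
H(P,Q) = 0.6429 nats.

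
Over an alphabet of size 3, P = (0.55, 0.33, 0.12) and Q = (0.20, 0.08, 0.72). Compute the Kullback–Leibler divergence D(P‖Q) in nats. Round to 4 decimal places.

D(P‖Q) = Σ p·ln(p/q).
  0.55·ln(0.55/0.20) = 0.55638
  0.33·ln(0.33/0.08) = 0.46763
  0.12·ln(0.12/0.72) = -0.21501
D(P‖Q) = 0.8090 nats.

0.8090 nats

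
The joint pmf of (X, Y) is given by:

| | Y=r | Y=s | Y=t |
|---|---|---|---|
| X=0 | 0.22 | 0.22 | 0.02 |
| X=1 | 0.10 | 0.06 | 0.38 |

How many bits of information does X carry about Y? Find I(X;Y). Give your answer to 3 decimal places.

0.384 bits

Marginals: p(X) = (0.4600, 0.5400), p(Y) = (0.3200, 0.2800, 0.4000).
I(X;Y) = Σ p(x,y)·log₂[p(x,y)/(p(x)p(y))].
  (0,r): 0.22·log₂(1.4946) = 0.1275
  (0,s): 0.22·log₂(1.7081) = 0.1699
  (0,t): 0.02·log₂(0.1087) = -0.0640
  (1,r): 0.10·log₂(0.5787) = -0.0789
  (1,s): 0.06·log₂(0.3968) = -0.0800
  (1,t): 0.38·log₂(1.7593) = 0.3097
Sum = 0.384 bits.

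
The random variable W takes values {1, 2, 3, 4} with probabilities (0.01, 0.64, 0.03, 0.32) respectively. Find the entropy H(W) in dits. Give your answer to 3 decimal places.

0.348 dits

H(W) = −Σ p·log₁₀ p.
  −(0.01)·log₁₀(0.01) = 0.0200
  −(0.64)·log₁₀(0.64) = 0.1240
  −(0.03)·log₁₀(0.03) = 0.0457
  −(0.32)·log₁₀(0.32) = 0.1584
Sum: 0.0200 + 0.1240 + 0.0457 + 0.1584 = 0.348 dits.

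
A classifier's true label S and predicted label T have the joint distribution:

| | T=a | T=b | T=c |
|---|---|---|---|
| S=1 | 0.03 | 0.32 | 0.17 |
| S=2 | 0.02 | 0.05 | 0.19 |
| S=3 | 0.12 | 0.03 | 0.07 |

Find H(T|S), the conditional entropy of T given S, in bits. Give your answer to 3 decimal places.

Chain rule: H(T|S) = H(S,T) − H(S).
Marginals: p(S) = (0.5200, 0.2600, 0.2200), p(T) = (0.1700, 0.4000, 0.4300).
H(S,T) = 2.6840 bits; H(S) = 1.4764 bits.
H(T|S) = 2.6840 − 1.4764 = 1.208 bits.

1.208 bits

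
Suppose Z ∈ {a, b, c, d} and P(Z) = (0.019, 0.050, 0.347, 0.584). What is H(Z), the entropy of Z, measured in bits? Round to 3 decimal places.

1.308 bits

H(Z) = −Σ p·log₂ p.
  −(0.019)·log₂(0.019) = 0.1086
  −(0.050)·log₂(0.050) = 0.2161
  −(0.347)·log₂(0.347) = 0.5299
  −(0.584)·log₂(0.584) = 0.4532
Sum: 0.1086 + 0.2161 + 0.5299 + 0.4532 = 1.308 bits.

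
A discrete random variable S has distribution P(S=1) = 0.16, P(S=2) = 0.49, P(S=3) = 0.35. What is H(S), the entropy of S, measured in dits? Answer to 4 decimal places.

H(S) = −Σ p·log₁₀ p.
  −(0.16)·log₁₀(0.16) = 0.12734
  −(0.49)·log₁₀(0.49) = 0.15180
  −(0.35)·log₁₀(0.35) = 0.15958
Sum: 0.12734 + 0.15180 + 0.15958 = 0.4387 dits.

0.4387 dits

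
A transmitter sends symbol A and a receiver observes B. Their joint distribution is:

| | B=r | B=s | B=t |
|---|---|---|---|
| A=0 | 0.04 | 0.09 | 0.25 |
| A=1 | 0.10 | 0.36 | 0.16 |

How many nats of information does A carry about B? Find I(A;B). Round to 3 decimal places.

0.081 nats

Marginals: p(A) = (0.3800, 0.6200), p(B) = (0.1400, 0.4500, 0.4100).
I(A;B) = Σ p(x,y)·ln[p(x,y)/(p(x)p(y))].
  (0,r): 0.04·ln(0.7519) = -0.0114
  (0,s): 0.09·ln(0.5263) = -0.0578
  (0,t): 0.25·ln(1.6046) = 0.1182
  (1,r): 0.10·ln(1.1521) = 0.0142
  (1,s): 0.36·ln(1.2903) = 0.0918
  (1,t): 0.16·ln(0.6294) = -0.0741
Sum = 0.081 nats.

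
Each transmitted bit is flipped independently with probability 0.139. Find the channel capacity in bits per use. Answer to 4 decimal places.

0.4184 bits

Binary symmetric channel: C = 1 − h₂(ε) where h₂ is the binary entropy function.
h₂(0.139) = −0.139·log₂0.139 − 0.861·log₂0.861 = 0.5816.
C = 1 − 0.5816 = 0.4184 bits per channel use.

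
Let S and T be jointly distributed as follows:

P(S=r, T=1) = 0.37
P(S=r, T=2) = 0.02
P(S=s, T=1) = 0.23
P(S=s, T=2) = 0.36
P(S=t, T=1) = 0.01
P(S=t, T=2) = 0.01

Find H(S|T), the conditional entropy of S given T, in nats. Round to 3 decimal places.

0.575 nats

Marginals: p(S) = (0.3900, 0.5900, 0.0200), p(T) = (0.6100, 0.3900).
H(S|T) = Σ p(T) · H(S|T=·).
  T=1: p=0.6100, H(S|T=1) = 0.7384
  T=2: p=0.3900, H(S|T=2) = 0.3202
Weighted sum = 0.575 nats.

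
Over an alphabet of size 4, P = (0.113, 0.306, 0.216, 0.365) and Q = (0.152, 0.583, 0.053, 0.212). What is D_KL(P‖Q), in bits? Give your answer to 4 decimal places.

D(P‖Q) = Σ p·log₂(p/q).
  0.113·log₂(0.113/0.152) = -0.04834
  0.306·log₂(0.306/0.583) = -0.28457
  0.216·log₂(0.216/0.053) = 0.43782
  0.365·log₂(0.365/0.212) = 0.28610
D(P‖Q) = 0.3910 bits.

0.3910 bits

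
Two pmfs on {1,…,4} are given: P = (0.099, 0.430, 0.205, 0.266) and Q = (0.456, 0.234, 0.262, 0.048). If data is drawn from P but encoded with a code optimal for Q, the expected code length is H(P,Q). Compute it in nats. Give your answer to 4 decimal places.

1.7846 nats

H(P,Q) = −Σ p·ln q.
  −0.099·ln(0.456) = 0.07774
  −0.430·ln(0.234) = 0.62455
  −0.205·ln(0.262) = 0.27458
  −0.266·ln(0.048) = 0.80772
H(P,Q) = 1.7846 nats.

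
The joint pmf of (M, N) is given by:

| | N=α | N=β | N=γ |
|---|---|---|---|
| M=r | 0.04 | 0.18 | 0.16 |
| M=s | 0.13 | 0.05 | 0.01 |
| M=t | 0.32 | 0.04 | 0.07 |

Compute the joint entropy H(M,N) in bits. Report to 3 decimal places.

2.700 bits

H(M,N) = −Σ p(x,y)·log₂ p(x,y) over all 9 cells.
  cell (r,α): −0.04·log₂0.04 = 0.1858
  cell (r,β): −0.18·log₂0.18 = 0.4453
  cell (r,γ): −0.16·log₂0.16 = 0.4230
  cell (s,α): −0.13·log₂0.13 = 0.3826
  cell (s,β): −0.05·log₂0.05 = 0.2161
  cell (s,γ): −0.01·log₂0.01 = 0.0664
  cell (t,α): −0.32·log₂0.32 = 0.5260
  cell (t,β): −0.04·log₂0.04 = 0.1858
  cell (t,γ): −0.07·log₂0.07 = 0.2686
Sum = 2.700 bits.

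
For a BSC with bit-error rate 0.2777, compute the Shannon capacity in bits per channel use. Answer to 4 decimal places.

0.1477 bits

Binary symmetric channel: C = 1 − h₂(ε) where h₂ is the binary entropy function.
h₂(0.2777) = −0.2777·log₂0.2777 − 0.7223·log₂0.7223 = 0.8523.
C = 1 − 0.8523 = 0.1477 bits per channel use.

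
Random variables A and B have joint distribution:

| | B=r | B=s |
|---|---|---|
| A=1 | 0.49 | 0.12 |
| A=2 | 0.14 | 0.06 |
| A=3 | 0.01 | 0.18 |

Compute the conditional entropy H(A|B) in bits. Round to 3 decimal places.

Chain rule: H(A|B) = H(A,B) − H(B).
Marginals: p(A) = (0.6100, 0.2000, 0.1900), p(B) = (0.6400, 0.3600).
H(A,B) = 2.0237 bits; H(B) = 0.9427 bits.
H(A|B) = 2.0237 − 0.9427 = 1.081 bits.

1.081 bits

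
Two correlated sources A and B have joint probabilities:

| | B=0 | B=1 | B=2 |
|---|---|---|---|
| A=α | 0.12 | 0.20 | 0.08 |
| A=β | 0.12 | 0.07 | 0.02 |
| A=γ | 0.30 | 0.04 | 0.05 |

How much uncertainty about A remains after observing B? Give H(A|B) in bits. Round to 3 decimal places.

Chain rule: H(A|B) = H(A,B) − H(B).
Marginals: p(A) = (0.4000, 0.2100, 0.3900), p(B) = (0.5400, 0.3100, 0.1500).
H(A,B) = 2.7944 bits; H(B) = 1.4144 bits.
H(A|B) = 2.7944 − 1.4144 = 1.380 bits.

1.380 bits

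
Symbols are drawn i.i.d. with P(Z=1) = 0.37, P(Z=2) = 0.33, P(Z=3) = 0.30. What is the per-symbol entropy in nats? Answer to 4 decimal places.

1.0949 nats

H(Z) = −Σ p·ln p.
  −(0.37)·ln(0.37) = 0.36787
  −(0.33)·ln(0.33) = 0.36586
  −(0.30)·ln(0.30) = 0.36119
Sum: 0.36787 + 0.36586 + 0.36119 = 1.0949 nats.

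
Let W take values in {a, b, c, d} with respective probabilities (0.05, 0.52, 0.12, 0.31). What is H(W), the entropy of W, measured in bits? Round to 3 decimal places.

H(W) = −Σ p·log₂ p.
  −(0.05)·log₂(0.05) = 0.2161
  −(0.52)·log₂(0.52) = 0.4906
  −(0.12)·log₂(0.12) = 0.3671
  −(0.31)·log₂(0.31) = 0.5238
Sum: 0.2161 + 0.4906 + 0.3671 + 0.5238 = 1.598 bits.

1.598 bits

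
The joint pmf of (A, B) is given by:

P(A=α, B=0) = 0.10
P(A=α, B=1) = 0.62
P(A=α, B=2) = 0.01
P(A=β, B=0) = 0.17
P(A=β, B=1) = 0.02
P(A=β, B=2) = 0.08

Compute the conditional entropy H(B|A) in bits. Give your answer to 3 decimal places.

Marginals: p(A) = (0.7300, 0.2700), p(B) = (0.2700, 0.6400, 0.0900).
H(B|A) = Σ p(A) · H(B|A=·).
  A=α: p=0.7300, H(B|A=α) = 0.6778
  A=β: p=0.2700, H(B|A=β) = 1.2183
Weighted sum = 0.824 bits.

0.824 bits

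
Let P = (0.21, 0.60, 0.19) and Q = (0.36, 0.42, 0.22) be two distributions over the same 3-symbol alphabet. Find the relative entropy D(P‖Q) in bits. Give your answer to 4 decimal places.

0.1053 bits

D(P‖Q) = Σ p·log₂(p/q).
  0.21·log₂(0.21/0.36) = -0.16330
  0.60·log₂(0.60/0.42) = 0.30874
  0.19·log₂(0.19/0.22) = -0.04019
D(P‖Q) = 0.1053 bits.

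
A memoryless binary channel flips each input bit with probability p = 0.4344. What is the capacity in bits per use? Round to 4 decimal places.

Binary symmetric channel: C = 1 − h₂(ε) where h₂ is the binary entropy function.
h₂(0.4344) = −0.4344·log₂0.4344 − 0.5656·log₂0.5656 = 0.9875.
C = 1 − 0.9875 = 0.0125 bits per channel use.

0.0125 bits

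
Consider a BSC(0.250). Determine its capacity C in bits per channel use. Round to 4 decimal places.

Binary symmetric channel: C = 1 − h₂(ε) where h₂ is the binary entropy function.
h₂(0.250) = −0.250·log₂0.250 − 0.750·log₂0.750 = 0.8113.
C = 1 − 0.8113 = 0.1887 bits per channel use.

0.1887 bits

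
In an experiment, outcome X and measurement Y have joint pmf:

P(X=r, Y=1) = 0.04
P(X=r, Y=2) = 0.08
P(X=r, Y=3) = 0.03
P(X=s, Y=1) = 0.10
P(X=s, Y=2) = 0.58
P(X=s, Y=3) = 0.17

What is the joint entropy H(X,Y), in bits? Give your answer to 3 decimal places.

H(X,Y) = −Σ p(x,y)·log₂ p(x,y) over all 6 cells.
  cell (r,1): −0.04·log₂0.04 = 0.1858
  cell (r,2): −0.08·log₂0.08 = 0.2915
  cell (r,3): −0.03·log₂0.03 = 0.1518
  cell (s,1): −0.10·log₂0.10 = 0.3322
  cell (s,2): −0.58·log₂0.58 = 0.4558
  cell (s,3): −0.17·log₂0.17 = 0.4346
Sum = 1.852 bits.

1.852 bits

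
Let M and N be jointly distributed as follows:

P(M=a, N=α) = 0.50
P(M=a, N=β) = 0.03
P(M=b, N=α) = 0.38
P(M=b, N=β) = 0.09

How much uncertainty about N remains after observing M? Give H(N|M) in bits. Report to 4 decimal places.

0.4975 bits

Marginals: p(M) = (0.5300, 0.4700), p(N) = (0.8800, 0.1200).
H(N|M) = Σ p(M) · H(N|M=·).
  M=a: p=0.5300, H(N|M=a) = 0.3138
  M=b: p=0.4700, H(N|M=b) = 0.7046
Weighted sum = 0.4975 bits.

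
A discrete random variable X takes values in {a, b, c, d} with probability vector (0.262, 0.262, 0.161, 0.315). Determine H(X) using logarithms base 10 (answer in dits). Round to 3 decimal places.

0.591 dits

H(X) = −Σ p·log₁₀ p.
  −(0.262)·log₁₀(0.262) = 0.1524
  −(0.262)·log₁₀(0.262) = 0.1524
  −(0.161)·log₁₀(0.161) = 0.1277
  −(0.315)·log₁₀(0.315) = 0.1580
Sum: 0.1524 + 0.1524 + 0.1277 + 0.1580 = 0.591 dits.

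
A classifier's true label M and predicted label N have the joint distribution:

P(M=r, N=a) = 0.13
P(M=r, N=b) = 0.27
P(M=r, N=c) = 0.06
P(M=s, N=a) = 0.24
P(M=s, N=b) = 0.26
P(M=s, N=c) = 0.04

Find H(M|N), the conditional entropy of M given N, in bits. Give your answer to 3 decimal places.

0.973 bits

Chain rule: H(M|N) = H(M,N) − H(N).
Marginals: p(M) = (0.4600, 0.5400), p(N) = (0.3700, 0.5300, 0.1000).
H(M,N) = 2.3214 bits; H(N) = 1.3484 bits.
H(M|N) = 2.3214 − 1.3484 = 0.973 bits.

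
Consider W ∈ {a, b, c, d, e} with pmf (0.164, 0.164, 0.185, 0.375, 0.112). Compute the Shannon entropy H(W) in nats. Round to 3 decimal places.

1.518 nats

H(W) = −Σ p·ln p.
  −(0.164)·ln(0.164) = 0.2965
  −(0.164)·ln(0.164) = 0.2965
  −(0.185)·ln(0.185) = 0.3122
  −(0.375)·ln(0.375) = 0.3678
  −(0.112)·ln(0.112) = 0.2452
Sum: 0.2965 + 0.2965 + 0.3122 + 0.3678 + 0.2452 = 1.518 nats.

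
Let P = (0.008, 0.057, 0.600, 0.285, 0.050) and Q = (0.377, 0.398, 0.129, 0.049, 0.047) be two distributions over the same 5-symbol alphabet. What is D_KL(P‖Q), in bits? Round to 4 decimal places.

D(P‖Q) = Σ p·log₂(p/q).
  0.008·log₂(0.008/0.377) = -0.04447
  0.057·log₂(0.057/0.398) = -0.15981
  0.600·log₂(0.600/0.129) = 1.33055
  0.285·log₂(0.285/0.049) = 0.72393
  0.050·log₂(0.050/0.047) = 0.00446
D(P‖Q) = 1.8547 bits.

1.8547 bits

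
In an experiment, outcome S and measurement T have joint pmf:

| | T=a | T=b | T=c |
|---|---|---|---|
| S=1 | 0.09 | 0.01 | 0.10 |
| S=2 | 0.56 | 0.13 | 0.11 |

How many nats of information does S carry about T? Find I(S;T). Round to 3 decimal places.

Marginals: p(S) = (0.2000, 0.8000), p(T) = (0.6500, 0.1400, 0.2100).
I(S;T) = Σ p(x,y)·ln[p(x,y)/(p(x)p(y))].
  (1,a): 0.09·ln(0.6923) = -0.0331
  (1,b): 0.01·ln(0.3571) = -0.0103
  (1,c): 0.10·ln(2.3810) = 0.0868
  (2,a): 0.56·ln(1.0769) = 0.0415
  (2,b): 0.13·ln(1.1607) = 0.0194
  (2,c): 0.11·ln(0.6548) = -0.0466
Sum = 0.058 nats.

0.058 nats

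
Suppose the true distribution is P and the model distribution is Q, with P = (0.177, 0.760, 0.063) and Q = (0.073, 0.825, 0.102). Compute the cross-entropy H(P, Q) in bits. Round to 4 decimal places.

H(P,Q) = −Σ p·log₂ q.
  −0.177·log₂(0.073) = 0.66834
  −0.760·log₂(0.825) = 0.21093
  −0.063·log₂(0.102) = 0.20748
H(P,Q) = 1.0868 bits.

1.0868 bits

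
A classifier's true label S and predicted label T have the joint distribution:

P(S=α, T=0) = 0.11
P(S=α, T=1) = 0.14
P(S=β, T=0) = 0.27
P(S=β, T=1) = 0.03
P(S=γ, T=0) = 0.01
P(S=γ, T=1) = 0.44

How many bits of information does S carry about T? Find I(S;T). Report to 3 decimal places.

0.508 bits

Marginals: p(S) = (0.2500, 0.3000, 0.4500), p(T) = (0.3900, 0.6100).
I(S;T) = H(S) + H(T) − H(S,T).
H(S) = 1.5395, H(T) = 0.9648, H(S,T) = 1.9968.
I(S;T) = 1.5395 + 0.9648 − 1.9968 = 0.508 bits.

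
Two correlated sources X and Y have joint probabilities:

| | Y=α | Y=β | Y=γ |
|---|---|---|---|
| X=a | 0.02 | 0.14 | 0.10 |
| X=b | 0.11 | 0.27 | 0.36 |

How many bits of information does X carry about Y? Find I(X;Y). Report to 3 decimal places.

0.019 bits

Marginals: p(X) = (0.2600, 0.7400), p(Y) = (0.1300, 0.4100, 0.4600).
I(X;Y) = Σ p(x,y)·log₂[p(x,y)/(p(x)p(y))].
  (a,α): 0.02·log₂(0.5917) = -0.0151
  (a,β): 0.14·log₂(1.3133) = 0.0551
  (a,γ): 0.10·log₂(0.8361) = -0.0258
  (b,α): 0.11·log₂(1.1435) = 0.0213
  (b,β): 0.27·log₂(0.8899) = -0.0454
  (b,γ): 0.36·log₂(1.0576) = 0.0291
Sum = 0.019 bits.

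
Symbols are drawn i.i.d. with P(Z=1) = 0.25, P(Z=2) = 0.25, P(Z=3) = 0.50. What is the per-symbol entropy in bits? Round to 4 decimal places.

H(Z) = −Σ p·log₂ p.
  −(0.25)·log₂(0.25) = 0.50000
  −(0.25)·log₂(0.25) = 0.50000
  −(0.50)·log₂(0.50) = 0.50000
Sum: 0.50000 + 0.50000 + 0.50000 = 1.5000 bits.

1.5000 bits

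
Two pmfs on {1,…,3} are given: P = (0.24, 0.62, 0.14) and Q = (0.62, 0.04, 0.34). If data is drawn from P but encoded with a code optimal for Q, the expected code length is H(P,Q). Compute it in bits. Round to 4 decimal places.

3.2626 bits

H(P,Q) = −Σ p·log₂ q.
  −0.24·log₂(0.62) = 0.16552
  −0.62·log₂(0.04) = 2.87919
  −0.14·log₂(0.34) = 0.21790
H(P,Q) = 3.2626 bits.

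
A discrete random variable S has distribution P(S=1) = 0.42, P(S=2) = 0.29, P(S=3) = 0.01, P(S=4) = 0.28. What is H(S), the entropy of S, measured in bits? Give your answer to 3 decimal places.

1.624 bits

H(S) = −Σ p·log₂ p.
  −(0.42)·log₂(0.42) = 0.5256
  −(0.29)·log₂(0.29) = 0.5179
  −(0.01)·log₂(0.01) = 0.0664
  −(0.28)·log₂(0.28) = 0.5142
Sum: 0.5256 + 0.5179 + 0.0664 + 0.5142 = 1.624 bits.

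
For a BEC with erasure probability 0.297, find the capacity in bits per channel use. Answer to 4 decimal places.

Binary erasure channel: capacity C = 1 − ε.
C = 1 − 0.297 = 0.7030 bits per channel use.

0.7030 bits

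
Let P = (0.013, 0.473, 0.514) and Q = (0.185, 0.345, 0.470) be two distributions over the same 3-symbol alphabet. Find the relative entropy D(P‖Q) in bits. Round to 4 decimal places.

0.2319 bits

D(P‖Q) = Σ p·log₂(p/q).
  0.013·log₂(0.013/0.185) = -0.04980
  0.473·log₂(0.473/0.345) = 0.21533
  0.514·log₂(0.514/0.470) = 0.06636
D(P‖Q) = 0.2319 bits.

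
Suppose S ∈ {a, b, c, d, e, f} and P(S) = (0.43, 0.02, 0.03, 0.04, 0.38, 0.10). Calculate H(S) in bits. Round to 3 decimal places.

H(S) = −Σ p·log₂ p.
  −(0.43)·log₂(0.43) = 0.5236
  −(0.02)·log₂(0.02) = 0.1129
  −(0.03)·log₂(0.03) = 0.1518
  −(0.04)·log₂(0.04) = 0.1858
  −(0.38)·log₂(0.38) = 0.5305
  −(0.10)·log₂(0.10) = 0.3322
Sum: 0.5236 + 0.1129 + 0.1518 + 0.1858 + 0.5305 + 0.3322 = 1.837 bits.

1.837 bits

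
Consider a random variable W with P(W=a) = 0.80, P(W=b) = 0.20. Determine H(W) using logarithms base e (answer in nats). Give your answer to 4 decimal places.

H(W) = −Σ p·ln p.
  −(0.80)·ln(0.80) = 0.17851
  −(0.20)·ln(0.20) = 0.32189
Sum: 0.17851 + 0.32189 = 0.5004 nats.

0.5004 nats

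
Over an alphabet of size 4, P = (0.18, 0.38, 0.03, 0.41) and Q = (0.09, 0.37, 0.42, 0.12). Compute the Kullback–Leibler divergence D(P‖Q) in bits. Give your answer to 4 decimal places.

D(P‖Q) = Σ p·log₂(p/q).
  0.18·log₂(0.18/0.09) = 0.18000
  0.38·log₂(0.38/0.37) = 0.01462
  0.03·log₂(0.03/0.42) = -0.11422
  0.41·log₂(0.41/0.12) = 0.72676
D(P‖Q) = 0.8072 bits.

0.8072 bits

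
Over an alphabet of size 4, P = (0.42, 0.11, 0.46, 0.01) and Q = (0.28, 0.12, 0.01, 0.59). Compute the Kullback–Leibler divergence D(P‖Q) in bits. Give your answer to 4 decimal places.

2.7139 bits

D(P‖Q) = Σ p·log₂(p/q).
  0.42·log₂(0.42/0.28) = 0.24568
  0.11·log₂(0.11/0.12) = -0.01381
  0.46·log₂(0.46/0.01) = 2.54084
  0.01·log₂(0.01/0.59) = -0.05883
D(P‖Q) = 2.7139 bits.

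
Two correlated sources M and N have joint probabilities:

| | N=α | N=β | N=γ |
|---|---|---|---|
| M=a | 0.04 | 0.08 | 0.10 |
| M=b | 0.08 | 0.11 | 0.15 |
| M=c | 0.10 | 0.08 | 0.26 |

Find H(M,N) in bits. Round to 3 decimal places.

H(M,N) = −Σ p(x,y)·log₂ p(x,y) over all 9 cells.
  cell (a,α): −0.04·log₂0.04 = 0.1858
  cell (a,β): −0.08·log₂0.08 = 0.2915
  cell (a,γ): −0.10·log₂0.10 = 0.3322
  cell (b,α): −0.08·log₂0.08 = 0.2915
  cell (b,β): −0.11·log₂0.11 = 0.3503
  cell (b,γ): −0.15·log₂0.15 = 0.4105
  cell (c,α): −0.10·log₂0.10 = 0.3322
  cell (c,β): −0.08·log₂0.08 = 0.2915
  cell (c,γ): −0.26·log₂0.26 = 0.5053
Sum = 2.991 bits.

2.991 bits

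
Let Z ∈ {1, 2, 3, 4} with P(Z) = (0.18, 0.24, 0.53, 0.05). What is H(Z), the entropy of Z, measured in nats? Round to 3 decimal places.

1.137 nats

H(Z) = −Σ p·ln p.
  −(0.18)·ln(0.18) = 0.3087
  −(0.24)·ln(0.24) = 0.3425
  −(0.53)·ln(0.53) = 0.3365
  −(0.05)·ln(0.05) = 0.1498
Sum: 0.3087 + 0.3425 + 0.3365 + 0.1498 = 1.137 nats.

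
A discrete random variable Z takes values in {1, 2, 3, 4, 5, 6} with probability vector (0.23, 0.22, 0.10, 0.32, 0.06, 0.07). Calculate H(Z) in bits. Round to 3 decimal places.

2.339 bits

H(Z) = −Σ p·log₂ p.
  −(0.23)·log₂(0.23) = 0.4877
  −(0.22)·log₂(0.22) = 0.4806
  −(0.10)·log₂(0.10) = 0.3322
  −(0.32)·log₂(0.32) = 0.5260
  −(0.06)·log₂(0.06) = 0.2435
  −(0.07)·log₂(0.07) = 0.2686
Sum: 0.4877 + 0.4806 + 0.3322 + 0.5260 + 0.2435 + 0.2686 = 2.339 bits.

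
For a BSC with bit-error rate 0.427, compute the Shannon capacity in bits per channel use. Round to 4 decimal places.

0.0154 bits

Binary symmetric channel: C = 1 − h₂(ε) where h₂ is the binary entropy function.
h₂(0.427) = −0.427·log₂0.427 − 0.573·log₂0.573 = 0.9846.
C = 1 − 0.9846 = 0.0154 bits per channel use.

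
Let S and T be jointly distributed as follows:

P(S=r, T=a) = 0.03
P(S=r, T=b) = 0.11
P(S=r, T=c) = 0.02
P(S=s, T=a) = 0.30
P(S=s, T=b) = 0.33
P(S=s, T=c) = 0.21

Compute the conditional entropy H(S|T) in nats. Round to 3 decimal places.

Chain rule: H(S|T) = H(S,T) − H(T).
Marginals: p(S) = (0.1600, 0.8400), p(T) = (0.3300, 0.4400, 0.2300).
H(S,T) = 1.4810 nats; H(T) = 1.0651 nats.
H(S|T) = 1.4810 − 1.0651 = 0.416 nats.

0.416 nats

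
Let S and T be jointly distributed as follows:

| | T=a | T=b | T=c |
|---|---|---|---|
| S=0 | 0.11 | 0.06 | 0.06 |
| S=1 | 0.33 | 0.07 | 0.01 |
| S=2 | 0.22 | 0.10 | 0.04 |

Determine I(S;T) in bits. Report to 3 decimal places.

Marginals: p(S) = (0.2300, 0.4100, 0.3600), p(T) = (0.6600, 0.2300, 0.1100).
I(S;T) = Σ p(x,y)·log₂[p(x,y)/(p(x)p(y))].
  (0,a): 0.11·log₂(0.7246) = -0.0511
  (0,b): 0.06·log₂(1.1342) = 0.0109
  (0,c): 0.06·log₂(2.3715) = 0.0747
  (1,a): 0.33·log₂(1.2195) = 0.0945
  (1,b): 0.07·log₂(0.7423) = -0.0301
  (1,c): 0.01·log₂(0.2217) = -0.0217
  (2,a): 0.22·log₂(0.9259) = -0.0244
  (2,b): 0.10·log₂(1.2077) = 0.0272
  (2,c): 0.04·log₂(1.0101) = 0.0006
Sum = 0.081 bits.

0.081 bits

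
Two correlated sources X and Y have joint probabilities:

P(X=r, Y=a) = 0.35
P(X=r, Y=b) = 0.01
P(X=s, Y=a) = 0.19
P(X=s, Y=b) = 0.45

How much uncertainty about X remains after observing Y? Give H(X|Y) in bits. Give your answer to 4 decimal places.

Chain rule: H(X|Y) = H(X,Y) − H(Y).
Marginals: p(X) = (0.3600, 0.6400), p(Y) = (0.5400, 0.4600).
H(X,Y) = 1.5702 bits; H(Y) = 0.9954 bits.
H(X|Y) = 1.5702 − 0.9954 = 0.5748 bits.

0.5748 bits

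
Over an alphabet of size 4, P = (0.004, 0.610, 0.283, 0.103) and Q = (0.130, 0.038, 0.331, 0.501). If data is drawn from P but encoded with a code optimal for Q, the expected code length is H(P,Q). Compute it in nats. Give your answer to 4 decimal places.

H(P,Q) = −Σ p·ln q.
  −0.004·ln(0.130) = 0.00816
  −0.610·ln(0.038) = 1.99480
  −0.283·ln(0.331) = 0.31290
  −0.103·ln(0.501) = 0.07119
H(P,Q) = 2.3870 nats.

2.3870 nats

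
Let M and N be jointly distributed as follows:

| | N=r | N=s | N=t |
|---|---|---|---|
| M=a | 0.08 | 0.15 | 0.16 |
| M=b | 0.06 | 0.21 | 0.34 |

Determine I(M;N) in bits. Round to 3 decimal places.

Marginals: p(M) = (0.3900, 0.6100), p(N) = (0.1400, 0.3600, 0.5000).
I(M;N) = H(M) + H(N) − H(M,N).
H(M) = 0.9648, H(N) = 1.4277, H(M,N) = 2.3706.
I(M;N) = 0.9648 + 1.4277 − 2.3706 = 0.022 bits.

0.022 bits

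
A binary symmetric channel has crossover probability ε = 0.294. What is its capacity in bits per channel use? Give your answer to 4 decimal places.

Binary symmetric channel: C = 1 − h₂(ε) where h₂ is the binary entropy function.
h₂(0.294) = −0.294·log₂0.294 − 0.706·log₂0.706 = 0.8738.
C = 1 − 0.8738 = 0.1262 bits per channel use.

0.1262 bits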